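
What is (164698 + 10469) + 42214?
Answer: 217381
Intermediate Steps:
(164698 + 10469) + 42214 = 175167 + 42214 = 217381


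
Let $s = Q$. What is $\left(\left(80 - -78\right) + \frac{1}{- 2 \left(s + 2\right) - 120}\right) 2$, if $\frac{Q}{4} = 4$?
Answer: $\frac{24647}{78} \approx 315.99$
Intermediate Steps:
$Q = 16$ ($Q = 4 \cdot 4 = 16$)
$s = 16$
$\left(\left(80 - -78\right) + \frac{1}{- 2 \left(s + 2\right) - 120}\right) 2 = \left(\left(80 - -78\right) + \frac{1}{- 2 \left(16 + 2\right) - 120}\right) 2 = \left(\left(80 + 78\right) + \frac{1}{\left(-2\right) 18 - 120}\right) 2 = \left(158 + \frac{1}{-36 - 120}\right) 2 = \left(158 + \frac{1}{-156}\right) 2 = \left(158 - \frac{1}{156}\right) 2 = \frac{24647}{156} \cdot 2 = \frac{24647}{78}$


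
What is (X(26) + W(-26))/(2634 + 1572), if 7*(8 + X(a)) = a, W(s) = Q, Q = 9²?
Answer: 179/9814 ≈ 0.018239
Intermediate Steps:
Q = 81
W(s) = 81
X(a) = -8 + a/7
(X(26) + W(-26))/(2634 + 1572) = ((-8 + (⅐)*26) + 81)/(2634 + 1572) = ((-8 + 26/7) + 81)/4206 = (-30/7 + 81)*(1/4206) = (537/7)*(1/4206) = 179/9814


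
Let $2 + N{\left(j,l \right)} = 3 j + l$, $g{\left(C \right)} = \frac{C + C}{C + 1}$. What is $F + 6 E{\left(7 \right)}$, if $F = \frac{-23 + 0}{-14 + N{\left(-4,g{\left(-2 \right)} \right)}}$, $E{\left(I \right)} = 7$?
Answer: $\frac{1031}{24} \approx 42.958$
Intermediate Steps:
$g{\left(C \right)} = \frac{2 C}{1 + C}$
$N{\left(j,l \right)} = -2 + l + 3 j$ ($N{\left(j,l \right)} = -2 + \left(3 j + l\right) = -2 + \left(l + 3 j\right) = -2 + l + 3 j$)
$F = \frac{23}{24}$ ($F = \frac{-23 + 0}{-14 + \left(-2 + 2 \left(-2\right) \frac{1}{1 - 2} + 3 \left(-4\right)\right)} = - \frac{23}{-14 - \left(14 - 4\right)} = - \frac{23}{-14 - 10} = - \frac{23}{-24} = \left(-23\right) \left(- \frac{1}{24}\right) = \frac{23}{24} \approx 0.95833$)
$F + 6 E{\left(7 \right)} = \frac{23}{24} + 6 \cdot 7 = \frac{23}{24} + 42 = \frac{1031}{24}$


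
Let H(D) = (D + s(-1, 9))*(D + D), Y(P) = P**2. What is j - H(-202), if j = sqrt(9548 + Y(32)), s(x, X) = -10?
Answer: -85648 + 2*sqrt(2643) ≈ -85545.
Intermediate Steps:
j = 2*sqrt(2643) (j = sqrt(9548 + 32**2) = sqrt(9548 + 1024) = sqrt(10572) = 2*sqrt(2643) ≈ 102.82)
H(D) = 2*D*(-10 + D) (H(D) = (D - 10)*(D + D) = (-10 + D)*(2*D) = 2*D*(-10 + D))
j - H(-202) = 2*sqrt(2643) - 2*(-202)*(-10 - 202) = 2*sqrt(2643) - 2*(-202)*(-212) = 2*sqrt(2643) - 1*85648 = 2*sqrt(2643) - 85648 = -85648 + 2*sqrt(2643)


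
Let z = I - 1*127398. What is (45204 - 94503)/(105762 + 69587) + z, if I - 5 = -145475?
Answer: -47847180231/175349 ≈ -2.7287e+5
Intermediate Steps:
I = -145470 (I = 5 - 145475 = -145470)
z = -272868 (z = -145470 - 1*127398 = -145470 - 127398 = -272868)
(45204 - 94503)/(105762 + 69587) + z = (45204 - 94503)/(105762 + 69587) - 272868 = -49299/175349 - 272868 = -47847180231/175349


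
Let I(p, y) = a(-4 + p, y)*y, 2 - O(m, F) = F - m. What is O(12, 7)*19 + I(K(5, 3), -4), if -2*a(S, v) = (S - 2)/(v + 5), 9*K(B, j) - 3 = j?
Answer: 367/3 ≈ 122.33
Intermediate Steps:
O(m, F) = 2 + m - F (O(m, F) = 2 - (F - m) = 2 + (m - F) = 2 + m - F)
K(B, j) = ⅓ + j/9
a(S, v) = -(-2 + S)/(2*(5 + v)) (a(S, v) = -(S - 2)/(2*(v + 5)) = -(-2 + S)/(2*(5 + v)))
I(p, y) = y*(6 - p)/(2*(5 + y)) (I(p, y) = ((2 - (-4 + p))/(2*(5 + y)))*y = ((2 + (4 - p))/(2*(5 + y)))*y = ((6 - p)/(2*(5 + y)))*y = y*(6 - p)/(2*(5 + y)))
O(12, 7)*19 + I(K(5, 3), -4) = (2 + 12 - 1*7)*19 + (½)*(-4)*(6 - (⅓ + (⅑)*3))/(5 - 4) = (2 + 12 - 7)*19 + (½)*(-4)*(6 - (⅓ + ⅓))/1 = 7*19 + (½)*(-4)*1*(6 - 1*⅔) = 133 + (½)*(-4)*1*(6 - ⅔) = 133 + (½)*(-4)*1*(16/3) = 133 - 32/3 = 367/3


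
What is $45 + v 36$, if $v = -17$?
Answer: $-567$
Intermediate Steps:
$45 + v 36 = 45 - 612 = -567$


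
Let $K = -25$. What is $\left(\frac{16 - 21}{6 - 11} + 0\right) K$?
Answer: $-25$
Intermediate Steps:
$\left(\frac{16 - 21}{6 - 11} + 0\right) K = \left(\frac{16 - 21}{6 - 11} + 0\right) \left(-25\right) = \left(- \frac{5}{-5} + 0\right) \left(-25\right) = \left(\left(-5\right) \left(- \frac{1}{5}\right) + 0\right) \left(-25\right) = \left(1 + 0\right) \left(-25\right) = 1 \left(-25\right) = -25$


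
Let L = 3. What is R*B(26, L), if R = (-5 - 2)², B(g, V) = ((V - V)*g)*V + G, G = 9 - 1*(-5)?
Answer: 686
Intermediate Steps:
G = 14 (G = 9 + 5 = 14)
B(g, V) = 14 (B(g, V) = ((V - V)*g)*V + 14 = (0*g)*V + 14 = 0*V + 14 = 0 + 14 = 14)
R = 49 (R = (-7)² = 49)
R*B(26, L) = 49*14 = 686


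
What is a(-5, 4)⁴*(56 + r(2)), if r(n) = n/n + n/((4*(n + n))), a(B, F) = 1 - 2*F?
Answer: 1097257/8 ≈ 1.3716e+5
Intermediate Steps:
r(n) = 9/8 (r(n) = 1 + n/((4*(2*n))) = 1 + n/((8*n)) = 1 + n*(1/(8*n)) = 1 + ⅛ = 9/8)
a(-5, 4)⁴*(56 + r(2)) = (1 - 2*4)⁴*(56 + 9/8) = (1 - 8)⁴*(457/8) = (-7)⁴*(457/8) = 2401*(457/8) = 1097257/8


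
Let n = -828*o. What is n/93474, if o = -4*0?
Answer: 0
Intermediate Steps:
o = 0
n = 0 (n = -828*0 = 0)
n/93474 = 0/93474 = 0*(1/93474) = 0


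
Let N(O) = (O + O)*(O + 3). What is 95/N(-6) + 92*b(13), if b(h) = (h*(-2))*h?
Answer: -1119361/36 ≈ -31093.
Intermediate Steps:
N(O) = 2*O*(3 + O) (N(O) = (2*O)*(3 + O) = 2*O*(3 + O))
b(h) = -2*h**2 (b(h) = (-2*h)*h = -2*h**2)
95/N(-6) + 92*b(13) = 95/((2*(-6)*(3 - 6))) + 92*(-2*13**2) = 95/((2*(-6)*(-3))) + 92*(-2*169) = 95/36 + 92*(-338) = 95*(1/36) - 31096 = 95/36 - 31096 = -1119361/36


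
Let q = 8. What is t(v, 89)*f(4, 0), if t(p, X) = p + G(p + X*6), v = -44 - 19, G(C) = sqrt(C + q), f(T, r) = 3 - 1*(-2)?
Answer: -315 + 5*sqrt(479) ≈ -205.57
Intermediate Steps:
f(T, r) = 5 (f(T, r) = 3 + 2 = 5)
G(C) = sqrt(8 + C) (G(C) = sqrt(C + 8) = sqrt(8 + C))
v = -63
t(p, X) = p + sqrt(8 + p + 6*X) (t(p, X) = p + sqrt(8 + (p + X*6)) = p + sqrt(8 + (p + 6*X)) = p + sqrt(8 + p + 6*X))
t(v, 89)*f(4, 0) = (-63 + sqrt(8 - 63 + 6*89))*5 = (-63 + sqrt(8 - 63 + 534))*5 = (-63 + sqrt(479))*5 = -315 + 5*sqrt(479)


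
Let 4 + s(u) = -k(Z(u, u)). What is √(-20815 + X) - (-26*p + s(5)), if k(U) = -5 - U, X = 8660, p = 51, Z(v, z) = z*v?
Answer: 1300 + I*√12155 ≈ 1300.0 + 110.25*I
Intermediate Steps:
Z(v, z) = v*z
s(u) = 1 + u² (s(u) = -4 - (-5 - u*u) = -4 - (-5 - u²) = -4 + (5 + u²) = 1 + u²)
√(-20815 + X) - (-26*p + s(5)) = √(-20815 + 8660) - (-26*51 + (1 + 5²)) = √(-12155) - (-1326 + (1 + 25)) = I*√12155 - (-1326 + 26) = I*√12155 - 1*(-1300) = I*√12155 + 1300 = 1300 + I*√12155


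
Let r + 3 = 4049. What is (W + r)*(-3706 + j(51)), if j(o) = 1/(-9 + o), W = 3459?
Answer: -1168160755/42 ≈ -2.7813e+7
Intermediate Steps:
r = 4046 (r = -3 + 4049 = 4046)
(W + r)*(-3706 + j(51)) = (3459 + 4046)*(-3706 + 1/(-9 + 51)) = 7505*(-3706 + 1/42) = 7505*(-155651/42) = -1168160755/42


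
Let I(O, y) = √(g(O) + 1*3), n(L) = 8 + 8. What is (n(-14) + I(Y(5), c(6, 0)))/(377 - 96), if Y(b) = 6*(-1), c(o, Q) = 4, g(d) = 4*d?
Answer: 16/281 + I*√21/281 ≈ 0.056939 + 0.016308*I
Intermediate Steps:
n(L) = 16
Y(b) = -6
I(O, y) = √(3 + 4*O) (I(O, y) = √(4*O + 1*3) = √(4*O + 3) = √(3 + 4*O))
(n(-14) + I(Y(5), c(6, 0)))/(377 - 96) = (16 + √(3 + 4*(-6)))/(377 - 96) = (16 + √(3 - 24))/281 = (16 + √(-21))*(1/281) = (16 + I*√21)*(1/281) = 16/281 + I*√21/281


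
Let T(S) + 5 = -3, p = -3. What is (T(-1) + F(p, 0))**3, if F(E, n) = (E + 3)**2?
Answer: -512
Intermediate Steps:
T(S) = -8 (T(S) = -5 - 3 = -8)
F(E, n) = (3 + E)**2
(T(-1) + F(p, 0))**3 = (-8 + (3 - 3)**2)**3 = (-8 + 0**2)**3 = (-8 + 0)**3 = (-8)**3 = -512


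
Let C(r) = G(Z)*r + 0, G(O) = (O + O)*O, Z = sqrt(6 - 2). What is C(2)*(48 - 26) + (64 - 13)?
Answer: 403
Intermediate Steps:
Z = 2 (Z = sqrt(4) = 2)
G(O) = 2*O**2 (G(O) = (2*O)*O = 2*O**2)
C(r) = 8*r (C(r) = (2*2**2)*r + 0 = (2*4)*r + 0 = 8*r + 0 = 8*r)
C(2)*(48 - 26) + (64 - 13) = (8*2)*(48 - 26) + (64 - 13) = 16*22 + 51 = 352 + 51 = 403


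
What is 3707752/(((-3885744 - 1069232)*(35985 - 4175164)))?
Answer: 463469/2563691575588 ≈ 1.8078e-7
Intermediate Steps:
3707752/(((-3885744 - 1069232)*(35985 - 4175164))) = 3707752/((-4954976*(-4139179))) = 3707752/20509532604704 = 3707752*(1/20509532604704) = 463469/2563691575588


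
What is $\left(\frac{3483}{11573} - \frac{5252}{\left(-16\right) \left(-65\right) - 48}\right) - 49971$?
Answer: $- \frac{143436298549}{2870104} \approx -49976.0$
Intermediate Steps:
$\left(\frac{3483}{11573} - \frac{5252}{\left(-16\right) \left(-65\right) - 48}\right) - 49971 = \left(3483 \cdot \frac{1}{11573} - \frac{5252}{1040 - 48}\right) - 49971 = \left(\frac{3483}{11573} - \frac{5252}{992}\right) - 49971 = \left(\frac{3483}{11573} - \frac{1313}{248}\right) - 49971 = - \frac{14331565}{2870104} - 49971 = - \frac{143436298549}{2870104}$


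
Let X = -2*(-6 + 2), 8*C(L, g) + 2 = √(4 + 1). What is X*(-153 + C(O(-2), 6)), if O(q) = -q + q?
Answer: -1226 + √5 ≈ -1223.8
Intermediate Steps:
O(q) = 0
C(L, g) = -¼ + √5/8 (C(L, g) = -¼ + √(4 + 1)/8 = -¼ + √5/8)
X = 8 (X = -2*(-4) = 8)
X*(-153 + C(O(-2), 6)) = 8*(-153 + (-¼ + √5/8)) = 8*(-613/4 + √5/8) = -1226 + √5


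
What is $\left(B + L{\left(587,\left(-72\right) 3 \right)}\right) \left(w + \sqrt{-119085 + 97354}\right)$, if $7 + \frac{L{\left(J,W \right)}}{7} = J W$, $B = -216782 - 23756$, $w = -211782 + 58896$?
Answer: $172475436066 - 1128131 i \sqrt{21731} \approx 1.7248 \cdot 10^{11} - 1.663 \cdot 10^{8} i$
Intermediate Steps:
$w = -152886$
$B = -240538$
$L{\left(J,W \right)} = -49 + 7 J W$
$\left(B + L{\left(587,\left(-72\right) 3 \right)}\right) \left(w + \sqrt{-119085 + 97354}\right) = \left(-240538 + \left(-49 + 7 \cdot 587 \left(\left(-72\right) 3\right)\right)\right) \left(-152886 + \sqrt{-119085 + 97354}\right) = \left(-240538 + \left(-49 + 7 \cdot 587 \left(-216\right)\right)\right) \left(-152886 + \sqrt{-21731}\right) = \left(-240538 - 887593\right) \left(-152886 + i \sqrt{21731}\right) = - 1128131 \left(-152886 + i \sqrt{21731}\right) = 172475436066 - 1128131 i \sqrt{21731}$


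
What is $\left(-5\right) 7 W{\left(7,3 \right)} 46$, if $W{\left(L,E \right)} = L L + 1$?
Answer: $-80500$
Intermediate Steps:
$W{\left(L,E \right)} = 1 + L^{2}$ ($W{\left(L,E \right)} = L^{2} + 1 = 1 + L^{2}$)
$\left(-5\right) 7 W{\left(7,3 \right)} 46 = \left(-5\right) 7 \left(1 + 7^{2}\right) 46 = - 35 \left(1 + 49\right) 46 = \left(-35\right) 50 \cdot 46 = \left(-1750\right) 46 = -80500$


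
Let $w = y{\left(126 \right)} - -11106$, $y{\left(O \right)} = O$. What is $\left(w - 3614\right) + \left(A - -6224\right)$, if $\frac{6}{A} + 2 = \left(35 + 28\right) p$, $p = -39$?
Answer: $\frac{34037472}{2459} \approx 13842.0$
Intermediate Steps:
$A = - \frac{6}{2459}$ ($A = \frac{6}{-2 + \left(35 + 28\right) \left(-39\right)} = \frac{6}{-2 + 63 \left(-39\right)} = \frac{6}{-2 - 2457} = \frac{6}{-2459} = 6 \left(- \frac{1}{2459}\right) = - \frac{6}{2459} \approx -0.00244$)
$w = 11232$ ($w = 126 - -11106 = 126 + 11106 = 11232$)
$\left(w - 3614\right) + \left(A - -6224\right) = \left(11232 - 3614\right) - - \frac{15304810}{2459} = 7618 + \left(- \frac{6}{2459} + 6224\right) = 7618 + \frac{15304810}{2459} = \frac{34037472}{2459}$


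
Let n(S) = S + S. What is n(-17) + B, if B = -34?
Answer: -68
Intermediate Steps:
n(S) = 2*S
n(-17) + B = 2*(-17) - 34 = -34 - 34 = -68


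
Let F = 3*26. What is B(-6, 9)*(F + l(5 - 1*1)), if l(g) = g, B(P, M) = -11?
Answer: -902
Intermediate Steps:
F = 78
B(-6, 9)*(F + l(5 - 1*1)) = -11*(78 + (5 - 1*1)) = -11*(78 + (5 - 1)) = -11*(78 + 4) = -11*82 = -902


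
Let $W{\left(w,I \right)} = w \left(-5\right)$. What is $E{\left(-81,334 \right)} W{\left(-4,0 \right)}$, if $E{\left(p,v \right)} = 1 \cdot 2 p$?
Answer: $-3240$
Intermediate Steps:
$E{\left(p,v \right)} = 2 p$
$W{\left(w,I \right)} = - 5 w$
$E{\left(-81,334 \right)} W{\left(-4,0 \right)} = 2 \left(-81\right) \left(\left(-5\right) \left(-4\right)\right) = \left(-162\right) 20 = -3240$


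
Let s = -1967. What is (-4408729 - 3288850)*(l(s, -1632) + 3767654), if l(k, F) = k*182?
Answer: -26246127213140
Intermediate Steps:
l(k, F) = 182*k
(-4408729 - 3288850)*(l(s, -1632) + 3767654) = (-4408729 - 3288850)*(182*(-1967) + 3767654) = -7697579*(-357994 + 3767654) = -7697579*3409660 = -26246127213140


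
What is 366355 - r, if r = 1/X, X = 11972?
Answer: 4386002059/11972 ≈ 3.6636e+5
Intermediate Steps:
r = 1/11972 ≈ 8.3528e-5
366355 - r = 366355 - 1*1/11972 = 366355 - 1/11972 = 4386002059/11972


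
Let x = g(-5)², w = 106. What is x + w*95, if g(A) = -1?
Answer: 10071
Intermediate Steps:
x = 1 (x = (-1)² = 1)
x + w*95 = 1 + 106*95 = 1 + 10070 = 10071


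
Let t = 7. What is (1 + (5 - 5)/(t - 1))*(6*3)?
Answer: 18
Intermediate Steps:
(1 + (5 - 5)/(t - 1))*(6*3) = (1 + (5 - 5)/(7 - 1))*(6*3) = (1 + 0/6)*18 = (1 + 0*(⅙))*18 = (1 + 0)*18 = 1*18 = 18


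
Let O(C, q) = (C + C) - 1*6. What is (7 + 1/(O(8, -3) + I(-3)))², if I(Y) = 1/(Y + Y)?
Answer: 175561/3481 ≈ 50.434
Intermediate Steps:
I(Y) = 1/(2*Y)
O(C, q) = -6 + 2*C (O(C, q) = 2*C - 6 = -6 + 2*C)
(7 + 1/(O(8, -3) + I(-3)))² = (7 + 1/((-6 + 2*8) + (½)/(-3)))² = (7 + 1/((-6 + 16) + (½)*(-⅓)))² = (7 + 1/(10 - ⅙))² = (7 + 1/(59/6))² = (7 + 6/59)² = (419/59)² = 175561/3481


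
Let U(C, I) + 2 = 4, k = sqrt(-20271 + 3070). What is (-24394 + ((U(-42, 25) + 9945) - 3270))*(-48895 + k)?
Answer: 866272715 - 17717*I*sqrt(17201) ≈ 8.6627e+8 - 2.3236e+6*I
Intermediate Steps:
k = I*sqrt(17201) (k = sqrt(-17201) = I*sqrt(17201) ≈ 131.15*I)
U(C, I) = 2 (U(C, I) = -2 + 4 = 2)
(-24394 + ((U(-42, 25) + 9945) - 3270))*(-48895 + k) = (-24394 + ((2 + 9945) - 3270))*(-48895 + I*sqrt(17201)) = (-24394 + (9947 - 3270))*(-48895 + I*sqrt(17201)) = (-24394 + 6677)*(-48895 + I*sqrt(17201)) = -17717*(-48895 + I*sqrt(17201)) = 866272715 - 17717*I*sqrt(17201)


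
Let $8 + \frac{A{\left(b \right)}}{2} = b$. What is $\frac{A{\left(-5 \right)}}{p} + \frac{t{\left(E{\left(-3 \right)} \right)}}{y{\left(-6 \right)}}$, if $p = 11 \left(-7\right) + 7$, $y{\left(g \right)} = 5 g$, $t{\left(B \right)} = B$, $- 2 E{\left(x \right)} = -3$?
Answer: $\frac{9}{28} \approx 0.32143$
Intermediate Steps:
$E{\left(x \right)} = \frac{3}{2}$ ($E{\left(x \right)} = \left(- \frac{1}{2}\right) \left(-3\right) = \frac{3}{2}$)
$A{\left(b \right)} = -16 + 2 b$
$p = -70$ ($p = -77 + 7 = -70$)
$\frac{A{\left(-5 \right)}}{p} + \frac{t{\left(E{\left(-3 \right)} \right)}}{y{\left(-6 \right)}} = \frac{-16 + 2 \left(-5\right)}{-70} + \frac{3}{2 \cdot 5 \left(-6\right)} = \left(-16 - 10\right) \left(- \frac{1}{70}\right) + \frac{3}{2 \left(-30\right)} = \left(-26\right) \left(- \frac{1}{70}\right) + \frac{3}{2} \left(- \frac{1}{30}\right) = \frac{13}{35} - \frac{1}{20} = \frac{9}{28}$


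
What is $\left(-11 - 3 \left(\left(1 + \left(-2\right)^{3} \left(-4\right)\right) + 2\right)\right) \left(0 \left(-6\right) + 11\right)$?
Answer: $-1276$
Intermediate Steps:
$\left(-11 - 3 \left(\left(1 + \left(-2\right)^{3} \left(-4\right)\right) + 2\right)\right) \left(0 \left(-6\right) + 11\right) = \left(-11 - 3 \left(\left(1 - -32\right) + 2\right)\right) \left(0 + 11\right) = \left(-11 - 3 \left(\left(1 + 32\right) + 2\right)\right) 11 = \left(-11 - 3 \left(33 + 2\right)\right) 11 = \left(-11 - 3 \cdot 35\right) 11 = \left(-11 - 105\right) 11 = \left(-116\right) 11 = -1276$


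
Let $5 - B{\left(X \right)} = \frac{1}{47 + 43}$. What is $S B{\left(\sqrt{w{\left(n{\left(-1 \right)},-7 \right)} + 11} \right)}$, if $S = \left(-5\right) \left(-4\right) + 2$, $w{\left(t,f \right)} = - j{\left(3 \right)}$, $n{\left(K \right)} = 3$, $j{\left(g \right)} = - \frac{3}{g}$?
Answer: $\frac{4939}{45} \approx 109.76$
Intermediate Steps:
$w{\left(t,f \right)} = 1$ ($w{\left(t,f \right)} = - \frac{-3}{3} = \left(-1\right) \left(-1\right) = 1$)
$B{\left(X \right)} = \frac{449}{90}$ ($B{\left(X \right)} = 5 - \frac{1}{47 + 43} = 5 - \frac{1}{90} = \frac{449}{90}$)
$S = 22$ ($S = 20 + 2 = 22$)
$S B{\left(\sqrt{w{\left(n{\left(-1 \right)},-7 \right)} + 11} \right)} = 22 \cdot \frac{449}{90} = \frac{4939}{45}$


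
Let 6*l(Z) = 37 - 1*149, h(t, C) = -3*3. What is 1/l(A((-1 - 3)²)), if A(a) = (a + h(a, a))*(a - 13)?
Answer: -3/56 ≈ -0.053571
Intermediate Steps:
h(t, C) = -9
A(a) = (-13 + a)*(-9 + a) (A(a) = (a - 9)*(a - 13) = (-9 + a)*(-13 + a) = (-13 + a)*(-9 + a))
l(Z) = -56/3 (l(Z) = (37 - 1*149)/6 = (37 - 149)/6 = (⅙)*(-112) = -56/3)
1/l(A((-1 - 3)²)) = 1/(-56/3) = -3/56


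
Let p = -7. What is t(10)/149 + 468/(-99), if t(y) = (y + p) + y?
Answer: -7605/1639 ≈ -4.6400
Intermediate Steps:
t(y) = -7 + 2*y (t(y) = (y - 7) + y = (-7 + y) + y = -7 + 2*y)
t(10)/149 + 468/(-99) = (-7 + 2*10)/149 + 468/(-99) = (-7 + 20)*(1/149) + 468*(-1/99) = 13*(1/149) - 52/11 = 13/149 - 52/11 = -7605/1639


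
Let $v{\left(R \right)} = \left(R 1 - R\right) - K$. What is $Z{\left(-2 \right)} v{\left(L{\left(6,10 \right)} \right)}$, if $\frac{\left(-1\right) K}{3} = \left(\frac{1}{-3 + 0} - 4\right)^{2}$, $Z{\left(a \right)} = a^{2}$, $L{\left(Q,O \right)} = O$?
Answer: $\frac{676}{3} \approx 225.33$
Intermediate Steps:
$K = - \frac{169}{3}$ ($K = - 3 \left(\frac{1}{-3 + 0} - 4\right)^{2} = - 3 \left(\frac{1}{-3} - 4\right)^{2} = - 3 \left(- \frac{1}{3} - 4\right)^{2} = - 3 \left(- \frac{13}{3}\right)^{2} = \left(-3\right) \frac{169}{9} = - \frac{169}{3} \approx -56.333$)
$v{\left(R \right)} = \frac{169}{3}$ ($v{\left(R \right)} = \left(R 1 - R\right) - - \frac{169}{3} = \left(R - R\right) + \frac{169}{3} = 0 + \frac{169}{3} = \frac{169}{3}$)
$Z{\left(-2 \right)} v{\left(L{\left(6,10 \right)} \right)} = \left(-2\right)^{2} \cdot \frac{169}{3} = 4 \cdot \frac{169}{3} = \frac{676}{3}$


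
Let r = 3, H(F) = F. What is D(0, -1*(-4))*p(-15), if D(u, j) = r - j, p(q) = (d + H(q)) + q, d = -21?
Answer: 51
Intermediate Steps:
p(q) = -21 + 2*q (p(q) = (-21 + q) + q = -21 + 2*q)
D(u, j) = 3 - j
D(0, -1*(-4))*p(-15) = (3 - (-1)*(-4))*(-21 + 2*(-15)) = (3 - 1*4)*(-21 - 30) = (3 - 4)*(-51) = -1*(-51) = 51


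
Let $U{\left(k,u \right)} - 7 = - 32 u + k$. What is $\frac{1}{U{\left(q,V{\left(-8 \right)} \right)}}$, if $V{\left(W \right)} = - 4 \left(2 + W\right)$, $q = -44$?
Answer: $- \frac{1}{805} \approx -0.0012422$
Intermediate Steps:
$V{\left(W \right)} = -8 - 4 W$
$U{\left(k,u \right)} = 7 + k - 32 u$ ($U{\left(k,u \right)} = 7 + \left(- 32 u + k\right) = 7 + \left(k - 32 u\right) = 7 + k - 32 u$)
$\frac{1}{U{\left(q,V{\left(-8 \right)} \right)}} = \frac{1}{7 - 44 - 32 \left(-8 - -32\right)} = \frac{1}{7 - 44 - 32 \left(-8 + 32\right)} = \frac{1}{7 - 44 - 768} = \frac{1}{-805} = - \frac{1}{805}$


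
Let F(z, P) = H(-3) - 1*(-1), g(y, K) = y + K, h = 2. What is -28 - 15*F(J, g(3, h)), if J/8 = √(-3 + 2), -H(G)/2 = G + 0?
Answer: -133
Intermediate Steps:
H(G) = -2*G (H(G) = -2*(G + 0) = -2*G)
g(y, K) = K + y
J = 8*I (J = 8*√(-3 + 2) = 8*√(-1) = 8*I ≈ 8.0*I)
F(z, P) = 7 (F(z, P) = -2*(-3) - 1*(-1) = 6 + 1 = 7)
-28 - 15*F(J, g(3, h)) = -28 - 15*7 = -28 - 105 = -133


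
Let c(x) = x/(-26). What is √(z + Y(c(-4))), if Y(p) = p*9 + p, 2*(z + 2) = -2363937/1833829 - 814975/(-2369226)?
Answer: I*√2979906097818718042761234279/56481819502602 ≈ 0.96648*I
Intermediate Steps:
z = -21485197598903/8689510692708 (z = -2 + (-2363937/1833829 - 814975/(-2369226))/2 = -2 + (-2363937*1/1833829 - 814975*(-1/2369226))/2 = -2 + (-2363937/1833829 + 814975/2369226)/2 = -2 + (½)*(-4106176213487/4344755346354) = -2 - 4106176213487/8689510692708 = -21485197598903/8689510692708 ≈ -2.4725)
c(x) = -x/26 (c(x) = x*(-1/26) = -x/26)
Y(p) = 10*p (Y(p) = 9*p + p = 10*p)
√(z + Y(c(-4))) = √(-21485197598903/8689510692708 + 10*(-1/26*(-4))) = √(-21485197598903/8689510692708 + 10*(2/13)) = √(-21485197598903/8689510692708 + 20/13) = √(-105517354931579/112963639005204) = I*√2979906097818718042761234279/56481819502602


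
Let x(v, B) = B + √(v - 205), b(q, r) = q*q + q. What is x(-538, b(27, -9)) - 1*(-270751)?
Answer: 271507 + I*√743 ≈ 2.7151e+5 + 27.258*I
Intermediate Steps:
b(q, r) = q + q² (b(q, r) = q² + q = q + q²)
x(v, B) = B + √(-205 + v)
x(-538, b(27, -9)) - 1*(-270751) = (27*(1 + 27) + √(-205 - 538)) - 1*(-270751) = (27*28 + √(-743)) + 270751 = (756 + I*√743) + 270751 = 271507 + I*√743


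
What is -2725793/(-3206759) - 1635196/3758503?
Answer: 5001221678115/12052613321777 ≈ 0.41495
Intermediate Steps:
-2725793/(-3206759) - 1635196/3758503 = -2725793*(-1/3206759) - 1635196*1/3758503 = 2725793/3206759 - 1635196/3758503 = 5001221678115/12052613321777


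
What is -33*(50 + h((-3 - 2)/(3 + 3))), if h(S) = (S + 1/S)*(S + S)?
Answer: -10571/6 ≈ -1761.8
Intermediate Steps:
h(S) = 2*S*(S + 1/S) (h(S) = (S + 1/S)*(2*S) = 2*S*(S + 1/S))
-33*(50 + h((-3 - 2)/(3 + 3))) = -33*(50 + (2 + 2*((-3 - 2)/(3 + 3))**2)) = -33*(50 + (2 + 2*(-5/6)**2)) = -33*(50 + (2 + 2*(25/36))) = -33*(50 + (2 + 25/18)) = -33*(50 + 61/18) = -33*961/18 = -10571/6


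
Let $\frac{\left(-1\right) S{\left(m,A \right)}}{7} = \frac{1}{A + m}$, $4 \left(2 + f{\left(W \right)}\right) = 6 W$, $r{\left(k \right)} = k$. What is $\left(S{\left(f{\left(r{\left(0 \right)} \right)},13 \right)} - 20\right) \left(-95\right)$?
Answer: $\frac{21565}{11} \approx 1960.5$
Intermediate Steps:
$f{\left(W \right)} = -2 + \frac{3 W}{2}$ ($f{\left(W \right)} = -2 + \frac{6 W}{4} = -2 + \frac{3 W}{2}$)
$S{\left(m,A \right)} = - \frac{7}{A + m}$
$\left(S{\left(f{\left(r{\left(0 \right)} \right)},13 \right)} - 20\right) \left(-95\right) = \left(- \frac{7}{13 + \left(-2 + \frac{3}{2} \cdot 0\right)} - 20\right) \left(-95\right) = \left(- \frac{7}{13 + \left(-2 + 0\right)} - 20\right) \left(-95\right) = \left(- \frac{7}{13 - 2} - 20\right) \left(-95\right) = \left(- \frac{7}{11} - 20\right) \left(-95\right) = \left(- \frac{227}{11}\right) \left(-95\right) = \frac{21565}{11}$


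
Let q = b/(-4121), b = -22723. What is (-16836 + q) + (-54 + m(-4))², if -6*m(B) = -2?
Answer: -517405456/37089 ≈ -13950.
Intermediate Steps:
m(B) = ⅓ (m(B) = -⅙*(-2) = ⅓)
q = 22723/4121 (q = -22723/(-4121) = -22723*(-1/4121) = 22723/4121 ≈ 5.5140)
(-16836 + q) + (-54 + m(-4))² = (-16836 + 22723/4121) + (-54 + ⅓)² = -69358433/4121 + (-161/3)² = -69358433/4121 + 25921/9 = -517405456/37089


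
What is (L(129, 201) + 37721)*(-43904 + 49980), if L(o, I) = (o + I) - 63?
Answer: 230815088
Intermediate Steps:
L(o, I) = -63 + I + o (L(o, I) = (I + o) - 63 = -63 + I + o)
(L(129, 201) + 37721)*(-43904 + 49980) = ((-63 + 201 + 129) + 37721)*(-43904 + 49980) = (267 + 37721)*6076 = 37988*6076 = 230815088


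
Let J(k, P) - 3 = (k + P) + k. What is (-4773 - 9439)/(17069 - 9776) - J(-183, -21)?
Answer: 14900/39 ≈ 382.05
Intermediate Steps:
J(k, P) = 3 + P + 2*k (J(k, P) = 3 + ((k + P) + k) = 3 + ((P + k) + k) = 3 + (P + 2*k) = 3 + P + 2*k)
(-4773 - 9439)/(17069 - 9776) - J(-183, -21) = (-4773 - 9439)/(17069 - 9776) - (3 - 21 + 2*(-183)) = -14212/7293 - (3 - 21 - 366) = -14212*1/7293 - 1*(-384) = -76/39 + 384 = 14900/39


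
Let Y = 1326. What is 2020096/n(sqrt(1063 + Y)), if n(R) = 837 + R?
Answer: 422705088/174545 - 505024*sqrt(2389)/174545 ≈ 2280.3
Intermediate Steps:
2020096/n(sqrt(1063 + Y)) = 2020096/(837 + sqrt(1063 + 1326)) = 2020096/(837 + sqrt(2389))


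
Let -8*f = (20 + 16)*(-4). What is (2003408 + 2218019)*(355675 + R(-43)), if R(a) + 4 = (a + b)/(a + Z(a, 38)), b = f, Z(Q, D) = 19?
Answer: 36034645436083/24 ≈ 1.5014e+12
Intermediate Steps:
f = 18 (f = -(20 + 16)*(-4)/8 = -9*(-4)/2 = -⅛*(-144) = 18)
b = 18
R(a) = -4 + (18 + a)/(19 + a) (R(a) = -4 + (a + 18)/(a + 19) = -4 + (18 + a)/(19 + a))
(2003408 + 2218019)*(355675 + R(-43)) = (2003408 + 2218019)*(355675 + (-58 - 3*(-43))/(19 - 43)) = 4221427*(355675 + (-58 + 129)/(-24)) = 4221427*(355675 - 1/24*71) = 4221427*(355675 - 71/24) = 4221427*(8536129/24) = 36034645436083/24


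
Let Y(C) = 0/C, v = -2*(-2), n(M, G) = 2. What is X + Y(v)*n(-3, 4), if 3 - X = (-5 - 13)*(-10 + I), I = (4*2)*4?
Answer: 399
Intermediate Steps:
v = 4
I = 32 (I = 8*4 = 32)
Y(C) = 0
X = 399 (X = 3 - (-5 - 13)*(-10 + 32) = 3 - (-18)*22 = 3 - 1*(-396) = 3 + 396 = 399)
X + Y(v)*n(-3, 4) = 399 + 0*2 = 399 + 0 = 399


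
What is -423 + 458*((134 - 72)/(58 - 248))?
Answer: -54383/95 ≈ -572.45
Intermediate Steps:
-423 + 458*((134 - 72)/(58 - 248)) = -423 + 458*(62/(-190)) = -423 + 458*(62*(-1/190)) = -423 + 458*(-31/95) = -423 - 14198/95 = -54383/95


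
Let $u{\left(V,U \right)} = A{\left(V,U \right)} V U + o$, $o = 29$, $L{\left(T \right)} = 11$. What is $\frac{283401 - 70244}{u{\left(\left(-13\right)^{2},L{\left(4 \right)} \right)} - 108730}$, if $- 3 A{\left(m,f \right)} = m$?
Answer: $- \frac{639471}{640274} \approx -0.99875$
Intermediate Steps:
$A{\left(m,f \right)} = - \frac{m}{3}$
$u{\left(V,U \right)} = 29 - \frac{U V^{2}}{3}$ ($u{\left(V,U \right)} = - \frac{V}{3} V U + 29 = - \frac{V^{2}}{3} U + 29 = - \frac{U V^{2}}{3} + 29 = 29 - \frac{U V^{2}}{3}$)
$\frac{283401 - 70244}{u{\left(\left(-13\right)^{2},L{\left(4 \right)} \right)} - 108730} = \frac{283401 - 70244}{\left(29 - \frac{11 \left(\left(-13\right)^{2}\right)^{2}}{3}\right) - 108730} = \frac{213157}{\left(29 - \frac{11 \cdot 169^{2}}{3}\right) - 108730} = \frac{213157}{\left(29 - \frac{11}{3} \cdot 28561\right) - 108730} = \frac{213157}{\left(29 - \frac{314171}{3}\right) - 108730} = \frac{213157}{- \frac{314084}{3} - 108730} = \frac{213157}{- \frac{640274}{3}} = 213157 \left(- \frac{3}{640274}\right) = - \frac{639471}{640274}$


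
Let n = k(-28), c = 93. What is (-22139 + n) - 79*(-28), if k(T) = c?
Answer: -19834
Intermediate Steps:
k(T) = 93
n = 93
(-22139 + n) - 79*(-28) = (-22139 + 93) - 79*(-28) = -22046 + 2212 = -19834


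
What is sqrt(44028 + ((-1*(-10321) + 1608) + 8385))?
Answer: sqrt(64342) ≈ 253.66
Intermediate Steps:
sqrt(44028 + ((-1*(-10321) + 1608) + 8385)) = sqrt(44028 + ((10321 + 1608) + 8385)) = sqrt(44028 + (11929 + 8385)) = sqrt(44028 + 20314) = sqrt(64342)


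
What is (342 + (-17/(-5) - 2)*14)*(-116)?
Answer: -209728/5 ≈ -41946.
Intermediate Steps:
(342 + (-17/(-5) - 2)*14)*(-116) = (342 + (-17*(-⅕) - 2)*14)*(-116) = (342 + (17/5 - 2)*14)*(-116) = (342 + (7/5)*14)*(-116) = (342 + 98/5)*(-116) = (1808/5)*(-116) = -209728/5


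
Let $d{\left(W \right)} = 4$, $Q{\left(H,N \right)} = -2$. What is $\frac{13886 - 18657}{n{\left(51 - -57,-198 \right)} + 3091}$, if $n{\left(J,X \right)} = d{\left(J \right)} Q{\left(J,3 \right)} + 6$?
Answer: $- \frac{4771}{3089} \approx -1.5445$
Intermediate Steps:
$n{\left(J,X \right)} = -2$ ($n{\left(J,X \right)} = 4 \left(-2\right) + 6 = -8 + 6 = -2$)
$\frac{13886 - 18657}{n{\left(51 - -57,-198 \right)} + 3091} = \frac{13886 - 18657}{-2 + 3091} = - \frac{4771}{3089}$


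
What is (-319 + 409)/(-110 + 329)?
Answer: 30/73 ≈ 0.41096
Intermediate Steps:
(-319 + 409)/(-110 + 329) = 90/219 = 90*(1/219) = 30/73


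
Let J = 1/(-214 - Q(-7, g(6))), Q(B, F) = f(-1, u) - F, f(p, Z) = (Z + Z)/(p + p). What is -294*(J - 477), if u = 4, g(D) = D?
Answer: 4768141/34 ≈ 1.4024e+5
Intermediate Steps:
f(p, Z) = Z/p (f(p, Z) = (2*Z)/((2*p)) = (2*Z)*(1/(2*p)) = Z/p)
Q(B, F) = -4 - F (Q(B, F) = 4/(-1) - F = 4*(-1) - F = -4 - F)
J = -1/204 (J = 1/(-214 - (-4 - 1*6)) = 1/(-214 - (-4 - 6)) = 1/(-214 - 1*(-10)) = 1/(-214 + 10) = 1/(-204) = -1/204 ≈ -0.0049020)
-294*(J - 477) = -294*(-1/204 - 477) = -294*(-97309/204) = 4768141/34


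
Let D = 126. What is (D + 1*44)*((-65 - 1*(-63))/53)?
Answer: -340/53 ≈ -6.4151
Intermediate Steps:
(D + 1*44)*((-65 - 1*(-63))/53) = (126 + 1*44)*((-65 - 1*(-63))/53) = (126 + 44)*((-65 + 63)*(1/53)) = 170*(-2*1/53) = 170*(-2/53) = -340/53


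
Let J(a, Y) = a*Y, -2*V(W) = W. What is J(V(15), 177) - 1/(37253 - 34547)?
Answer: -1796108/1353 ≈ -1327.5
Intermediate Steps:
V(W) = -W/2
J(a, Y) = Y*a
J(V(15), 177) - 1/(37253 - 34547) = 177*(-½*15) - 1/(37253 - 34547) = 177*(-15/2) - 1/2706 = -2655/2 - 1*1/2706 = -2655/2 - 1/2706 = -1796108/1353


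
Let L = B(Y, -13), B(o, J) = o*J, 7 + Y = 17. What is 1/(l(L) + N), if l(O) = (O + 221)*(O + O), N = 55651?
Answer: 1/31991 ≈ 3.1259e-5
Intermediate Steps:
Y = 10 (Y = -7 + 17 = 10)
B(o, J) = J*o
L = -130 (L = -13*10 = -130)
l(O) = 2*O*(221 + O) (l(O) = (221 + O)*(2*O) = 2*O*(221 + O))
1/(l(L) + N) = 1/(2*(-130)*(221 - 130) + 55651) = 1/(2*(-130)*91 + 55651) = 1/(-23660 + 55651) = 1/31991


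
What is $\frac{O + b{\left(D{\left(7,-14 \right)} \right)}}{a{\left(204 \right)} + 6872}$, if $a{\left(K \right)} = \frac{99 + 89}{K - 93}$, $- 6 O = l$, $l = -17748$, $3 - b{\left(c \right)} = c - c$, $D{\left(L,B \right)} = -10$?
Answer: $\frac{328671}{762980} \approx 0.43077$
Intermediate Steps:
$b{\left(c \right)} = 3$ ($b{\left(c \right)} = 3 - \left(c - c\right) = 3 - 0 = 3 + 0 = 3$)
$O = 2958$ ($O = \left(- \frac{1}{6}\right) \left(-17748\right) = 2958$)
$a{\left(K \right)} = \frac{188}{-93 + K}$
$\frac{O + b{\left(D{\left(7,-14 \right)} \right)}}{a{\left(204 \right)} + 6872} = \frac{2958 + 3}{\frac{188}{-93 + 204} + 6872} = \frac{2961}{\frac{188}{111} + 6872} = \frac{2961}{\frac{762980}{111}} = 2961 \cdot \frac{111}{762980} = \frac{328671}{762980}$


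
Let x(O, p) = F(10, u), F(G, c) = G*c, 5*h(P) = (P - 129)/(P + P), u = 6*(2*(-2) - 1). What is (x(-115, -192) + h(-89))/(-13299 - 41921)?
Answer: 133391/24572900 ≈ 0.0054284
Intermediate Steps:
u = -30 (u = 6*(-4 - 1) = 6*(-5) = -30)
h(P) = (-129 + P)/(10*P) (h(P) = ((P - 129)/(P + P))/5 = ((-129 + P)/((2*P)))/5 = ((-129 + P)*(1/(2*P)))/5 = ((-129 + P)/(2*P))/5 = (-129 + P)/(10*P))
x(O, p) = -300 (x(O, p) = 10*(-30) = -300)
(x(-115, -192) + h(-89))/(-13299 - 41921) = (-300 + (⅒)*(-129 - 89)/(-89))/(-13299 - 41921) = (-300 + (⅒)*(-1/89)*(-218))/(-55220) = (-300 + 109/445)*(-1/55220) = -133391/445*(-1/55220) = 133391/24572900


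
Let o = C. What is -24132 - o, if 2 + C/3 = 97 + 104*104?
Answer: -56865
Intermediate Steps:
C = 32733 (C = -6 + 3*(97 + 104*104) = -6 + 3*(97 + 10816) = -6 + 3*10913 = -6 + 32739 = 32733)
o = 32733
-24132 - o = -24132 - 1*32733 = -24132 - 32733 = -56865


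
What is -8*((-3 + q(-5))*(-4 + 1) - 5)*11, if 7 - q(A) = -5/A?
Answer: 1232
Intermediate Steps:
q(A) = 7 + 5/A (q(A) = 7 - (-5)/A = 7 + 5/A)
-8*((-3 + q(-5))*(-4 + 1) - 5)*11 = -8*((-3 + (7 + 5/(-5)))*(-4 + 1) - 5)*11 = -8*((-3 + (7 + 5*(-⅕)))*(-3) - 5)*11 = -8*((-3 + (7 - 1))*(-3) - 5)*11 = -8*((-3 + 6)*(-3) - 5)*11 = -8*(3*(-3) - 5)*11 = -8*(-9 - 5)*11 = -8*(-14)*11 = 112*11 = 1232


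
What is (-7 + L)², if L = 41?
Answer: 1156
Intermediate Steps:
(-7 + L)² = (-7 + 41)² = 34² = 1156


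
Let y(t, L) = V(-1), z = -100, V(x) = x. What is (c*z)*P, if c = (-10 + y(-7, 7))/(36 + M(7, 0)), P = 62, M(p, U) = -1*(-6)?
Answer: 34100/21 ≈ 1623.8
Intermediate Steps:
M(p, U) = 6
y(t, L) = -1
c = -11/42 (c = (-10 - 1)/(36 + 6) = -11/42 ≈ -0.26190)
(c*z)*P = -11/42*(-100)*62 = (550/21)*62 = 34100/21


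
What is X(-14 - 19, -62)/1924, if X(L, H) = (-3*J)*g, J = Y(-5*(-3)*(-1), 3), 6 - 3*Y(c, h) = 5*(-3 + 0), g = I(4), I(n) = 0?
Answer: 0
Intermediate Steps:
g = 0
Y(c, h) = 7 (Y(c, h) = 2 - 5*(-3 + 0)/3 = 2 - 5*(-3)/3 = 2 - ⅓*(-15) = 2 + 5 = 7)
J = 7
X(L, H) = 0 (X(L, H) = -3*7*0 = -21*0 = 0)
X(-14 - 19, -62)/1924 = 0/1924 = 0*(1/1924) = 0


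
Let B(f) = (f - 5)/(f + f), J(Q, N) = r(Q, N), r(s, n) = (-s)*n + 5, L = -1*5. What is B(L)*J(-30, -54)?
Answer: -1615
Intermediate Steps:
L = -5
r(s, n) = 5 - n*s (r(s, n) = -n*s + 5 = 5 - n*s)
J(Q, N) = 5 - N*Q
B(f) = (-5 + f)/(2*f) (B(f) = (-5 + f)/((2*f)) = (-5 + f)*(1/(2*f)) = (-5 + f)/(2*f))
B(L)*J(-30, -54) = ((½)*(-5 - 5)/(-5))*(5 - 1*(-54)*(-30)) = ((½)*(-⅕)*(-10))*(5 - 1620) = 1*(-1615) = -1615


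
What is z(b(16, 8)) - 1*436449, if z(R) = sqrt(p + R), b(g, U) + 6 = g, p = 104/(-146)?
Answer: -436449 + sqrt(49494)/73 ≈ -4.3645e+5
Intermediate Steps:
p = -52/73 (p = 104*(-1/146) = -52/73 ≈ -0.71233)
b(g, U) = -6 + g
z(R) = sqrt(-52/73 + R)
z(b(16, 8)) - 1*436449 = sqrt(-3796 + 5329*(-6 + 16))/73 - 1*436449 = sqrt(-3796 + 5329*10)/73 - 436449 = sqrt(-3796 + 53290)/73 - 436449 = sqrt(49494)/73 - 436449 = -436449 + sqrt(49494)/73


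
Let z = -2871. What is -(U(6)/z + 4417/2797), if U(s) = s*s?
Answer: -1397835/892243 ≈ -1.5667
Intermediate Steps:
U(s) = s²
-(U(6)/z + 4417/2797) = -(6²/(-2871) + 4417/2797) = -(36*(-1/2871) + 4417*(1/2797)) = -(-4/319 + 4417/2797) = -1*1397835/892243 = -1397835/892243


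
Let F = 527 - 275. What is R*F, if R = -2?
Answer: -504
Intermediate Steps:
F = 252
R*F = -2*252 = -504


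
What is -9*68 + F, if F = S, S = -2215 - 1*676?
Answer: -3503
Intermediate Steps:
S = -2891 (S = -2215 - 676 = -2891)
F = -2891
-9*68 + F = -9*68 - 2891 = -612 - 2891 = -3503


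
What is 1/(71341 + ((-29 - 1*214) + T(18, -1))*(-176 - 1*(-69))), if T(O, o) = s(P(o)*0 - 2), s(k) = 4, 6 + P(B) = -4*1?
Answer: 1/96914 ≈ 1.0318e-5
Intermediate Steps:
P(B) = -10 (P(B) = -6 - 4*1 = -6 - 4 = -10)
T(O, o) = 4
1/(71341 + ((-29 - 1*214) + T(18, -1))*(-176 - 1*(-69))) = 1/(71341 + ((-29 - 1*214) + 4)*(-176 - 1*(-69))) = 1/(71341 + ((-29 - 214) + 4)*(-176 + 69)) = 1/(71341 + (-243 + 4)*(-107)) = 1/(71341 - 239*(-107)) = 1/(71341 + 25573) = 1/96914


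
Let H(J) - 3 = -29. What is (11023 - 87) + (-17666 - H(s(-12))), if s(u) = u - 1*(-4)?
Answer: -6704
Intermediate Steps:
s(u) = 4 + u (s(u) = u + 4 = 4 + u)
H(J) = -26 (H(J) = 3 - 29 = -26)
(11023 - 87) + (-17666 - H(s(-12))) = (11023 - 87) + (-17666 - 1*(-26)) = 10936 + (-17666 + 26) = 10936 - 17640 = -6704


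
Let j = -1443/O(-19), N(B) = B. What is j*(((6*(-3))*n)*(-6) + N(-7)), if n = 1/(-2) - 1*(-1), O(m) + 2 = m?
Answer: 22607/7 ≈ 3229.6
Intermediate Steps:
O(m) = -2 + m
n = ½ (n = -½ + 1 = ½ ≈ 0.50000)
j = 481/7 (j = -1443/(-2 - 19) = -1443/(-21) = -1443*(-1/21) = 481/7 ≈ 68.714)
j*(((6*(-3))*n)*(-6) + N(-7)) = 481*(((6*(-3))*(½))*(-6) - 7)/7 = 481*(-18*½*(-6) - 7)/7 = 481*(-9*(-6) - 7)/7 = 481*(54 - 7)/7 = (481/7)*47 = 22607/7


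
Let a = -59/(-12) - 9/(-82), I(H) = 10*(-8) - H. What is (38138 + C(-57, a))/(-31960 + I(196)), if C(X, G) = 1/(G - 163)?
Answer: -1482099641/1252739314 ≈ -1.1831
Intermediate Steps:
I(H) = -80 - H
a = 2473/492 (a = -59*(-1/12) - 9*(-1/82) = 59/12 + 9/82 = 2473/492 ≈ 5.0264)
C(X, G) = 1/(-163 + G)
(38138 + C(-57, a))/(-31960 + I(196)) = (38138 + 1/(-163 + 2473/492))/(-31960 + (-80 - 1*196)) = (38138 + 1/(-77723/492))/(-31960 + (-80 - 196)) = (38138 - 492/77723)/(-31960 - 276) = (2964199282/77723)/(-32236) = (2964199282/77723)*(-1/32236) = -1482099641/1252739314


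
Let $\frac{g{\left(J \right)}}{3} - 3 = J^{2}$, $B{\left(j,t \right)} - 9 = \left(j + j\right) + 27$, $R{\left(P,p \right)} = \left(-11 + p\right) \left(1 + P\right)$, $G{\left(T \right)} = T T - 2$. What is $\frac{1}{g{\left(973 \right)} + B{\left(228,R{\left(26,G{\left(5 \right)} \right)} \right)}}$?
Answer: $\frac{1}{2840688} \approx 3.5203 \cdot 10^{-7}$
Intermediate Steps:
$G{\left(T \right)} = -2 + T^{2}$ ($G{\left(T \right)} = T^{2} - 2 = -2 + T^{2}$)
$R{\left(P,p \right)} = \left(1 + P\right) \left(-11 + p\right)$
$B{\left(j,t \right)} = 36 + 2 j$ ($B{\left(j,t \right)} = 9 + \left(\left(j + j\right) + 27\right) = 9 + \left(2 j + 27\right) = 9 + \left(27 + 2 j\right) = 36 + 2 j$)
$g{\left(J \right)} = 9 + 3 J^{2}$
$\frac{1}{g{\left(973 \right)} + B{\left(228,R{\left(26,G{\left(5 \right)} \right)} \right)}} = \frac{1}{\left(9 + 3 \cdot 973^{2}\right) + \left(36 + 2 \cdot 228\right)} = \frac{1}{\left(9 + 3 \cdot 946729\right) + \left(36 + 456\right)} = \frac{1}{\left(9 + 2840187\right) + 492} = \frac{1}{2840196 + 492} = \frac{1}{2840688}$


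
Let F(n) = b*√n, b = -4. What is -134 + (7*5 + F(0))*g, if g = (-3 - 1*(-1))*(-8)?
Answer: 426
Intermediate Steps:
F(n) = -4*√n
g = 16 (g = (-3 + 1)*(-8) = -2*(-8) = 16)
-134 + (7*5 + F(0))*g = -134 + (7*5 - 4*√0)*16 = -134 + (35 - 4*0)*16 = -134 + (35 + 0)*16 = -134 + 35*16 = -134 + 560 = 426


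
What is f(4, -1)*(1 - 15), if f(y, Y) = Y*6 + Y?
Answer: 98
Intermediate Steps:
f(y, Y) = 7*Y (f(y, Y) = 6*Y + Y = 7*Y)
f(4, -1)*(1 - 15) = (7*(-1))*(1 - 15) = -7*(-14) = 98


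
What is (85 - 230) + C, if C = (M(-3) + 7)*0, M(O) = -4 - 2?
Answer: -145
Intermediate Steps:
M(O) = -6
C = 0 (C = (-6 + 7)*0 = 1*0 = 0)
(85 - 230) + C = (85 - 230) + 0 = -145 + 0 = -145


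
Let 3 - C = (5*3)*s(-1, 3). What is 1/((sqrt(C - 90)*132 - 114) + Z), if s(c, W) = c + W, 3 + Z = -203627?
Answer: -12734/2594603509 - 99*I*sqrt(13)/10378414036 ≈ -4.9079e-6 - 3.4393e-8*I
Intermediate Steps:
Z = -203630 (Z = -3 - 203627 = -203630)
s(c, W) = W + c
C = -27 (C = 3 - 5*3*(3 - 1) = 3 - 15*2 = 3 - 1*30 = 3 - 30 = -27)
1/((sqrt(C - 90)*132 - 114) + Z) = 1/((sqrt(-27 - 90)*132 - 114) - 203630) = 1/((sqrt(-117)*132 - 114) - 203630) = 1/(((3*I*sqrt(13))*132 - 114) - 203630) = 1/((396*I*sqrt(13) - 114) - 203630) = 1/((-114 + 396*I*sqrt(13)) - 203630) = 1/(-203744 + 396*I*sqrt(13))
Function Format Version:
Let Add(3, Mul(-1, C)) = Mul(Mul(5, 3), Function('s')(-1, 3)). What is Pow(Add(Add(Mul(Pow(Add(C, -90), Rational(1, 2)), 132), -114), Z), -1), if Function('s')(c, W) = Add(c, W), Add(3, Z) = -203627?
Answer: Add(Rational(-12734, 2594603509), Mul(Rational(-99, 10378414036), I, Pow(13, Rational(1, 2)))) ≈ Add(-4.9079e-6, Mul(-3.4393e-8, I))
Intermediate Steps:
Z = -203630 (Z = Add(-3, -203627) = -203630)
Function('s')(c, W) = Add(W, c)
C = -27 (C = Add(3, Mul(-1, Mul(Mul(5, 3), Add(3, -1)))) = Add(3, Mul(-1, Mul(15, 2))) = Add(3, Mul(-1, 30)) = Add(3, -30) = -27)
Pow(Add(Add(Mul(Pow(Add(C, -90), Rational(1, 2)), 132), -114), Z), -1) = Pow(Add(Add(Mul(Pow(Add(-27, -90), Rational(1, 2)), 132), -114), -203630), -1) = Pow(Add(Add(Mul(Pow(-117, Rational(1, 2)), 132), -114), -203630), -1) = Pow(Add(Add(Mul(Mul(3, I, Pow(13, Rational(1, 2))), 132), -114), -203630), -1) = Pow(Add(Add(Mul(396, I, Pow(13, Rational(1, 2))), -114), -203630), -1) = Pow(Add(Add(-114, Mul(396, I, Pow(13, Rational(1, 2)))), -203630), -1) = Pow(Add(-203744, Mul(396, I, Pow(13, Rational(1, 2)))), -1)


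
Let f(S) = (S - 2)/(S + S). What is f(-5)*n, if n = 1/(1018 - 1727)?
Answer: -7/7090 ≈ -0.00098731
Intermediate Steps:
n = -1/709 (n = 1/(-709) = -1/709 ≈ -0.0014104)
f(S) = (-2 + S)/(2*S) (f(S) = (-2 + S)/((2*S)) = (-2 + S)*(1/(2*S)) = (-2 + S)/(2*S))
f(-5)*n = ((½)*(-2 - 5)/(-5))*(-1/709) = ((½)*(-⅕)*(-7))*(-1/709) = (7/10)*(-1/709) = -7/7090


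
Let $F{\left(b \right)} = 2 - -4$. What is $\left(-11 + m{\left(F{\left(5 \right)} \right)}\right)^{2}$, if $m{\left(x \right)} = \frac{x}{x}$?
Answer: $100$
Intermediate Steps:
$F{\left(b \right)} = 6$ ($F{\left(b \right)} = 2 + 4 = 6$)
$m{\left(x \right)} = 1$
$\left(-11 + m{\left(F{\left(5 \right)} \right)}\right)^{2} = \left(-11 + 1\right)^{2} = \left(-10\right)^{2} = 100$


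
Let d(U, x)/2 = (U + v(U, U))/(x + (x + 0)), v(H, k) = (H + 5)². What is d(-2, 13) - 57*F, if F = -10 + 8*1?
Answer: 1489/13 ≈ 114.54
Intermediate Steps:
v(H, k) = (5 + H)²
d(U, x) = (U + (5 + U)²)/x (d(U, x) = 2*((U + (5 + U)²)/(x + (x + 0))) = 2*((U + (5 + U)²)/(x + x)) = 2*((U + (5 + U)²)/((2*x))) = 2*((U + (5 + U)²)*(1/(2*x))) = 2*((U + (5 + U)²)/(2*x)) = (U + (5 + U)²)/x)
F = -2 (F = -10 + 8 = -2)
d(-2, 13) - 57*F = (-2 + (5 - 2)²)/13 - 57*(-2) = (-2 + 3²)/13 + 114 = (-2 + 9)/13 + 114 = (1/13)*7 + 114 = 7/13 + 114 = 1489/13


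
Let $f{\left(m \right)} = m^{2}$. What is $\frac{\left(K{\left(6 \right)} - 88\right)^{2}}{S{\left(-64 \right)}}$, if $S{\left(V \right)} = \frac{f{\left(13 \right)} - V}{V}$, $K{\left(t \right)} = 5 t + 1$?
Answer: $- \frac{207936}{233} \approx -892.43$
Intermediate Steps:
$K{\left(t \right)} = 1 + 5 t$
$S{\left(V \right)} = \frac{169 - V}{V}$ ($S{\left(V \right)} = \frac{13^{2} - V}{V} = \frac{169 - V}{V}$)
$\frac{\left(K{\left(6 \right)} - 88\right)^{2}}{S{\left(-64 \right)}} = \frac{\left(\left(1 + 5 \cdot 6\right) - 88\right)^{2}}{\frac{1}{-64} \left(169 - -64\right)} = \frac{\left(\left(1 + 30\right) - 88\right)^{2}}{\left(- \frac{1}{64}\right) \left(169 + 64\right)} = \frac{\left(31 - 88\right)^{2}}{\left(- \frac{1}{64}\right) 233} = \frac{\left(-57\right)^{2}}{- \frac{233}{64}} = 3249 \left(- \frac{64}{233}\right) = - \frac{207936}{233}$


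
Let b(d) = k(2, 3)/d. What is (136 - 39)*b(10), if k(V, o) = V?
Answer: 97/5 ≈ 19.400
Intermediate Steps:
b(d) = 2/d
(136 - 39)*b(10) = (136 - 39)*(2/10) = 97*(2*(⅒)) = 97*(⅕) = 97/5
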